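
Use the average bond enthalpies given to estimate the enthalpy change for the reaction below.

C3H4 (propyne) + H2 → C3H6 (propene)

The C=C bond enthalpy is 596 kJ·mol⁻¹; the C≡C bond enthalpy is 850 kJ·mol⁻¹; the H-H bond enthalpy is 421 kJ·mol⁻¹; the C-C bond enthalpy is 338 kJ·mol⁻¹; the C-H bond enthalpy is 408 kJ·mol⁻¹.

Bonds broken (reactants):
  C≡C: 1 × 850 = 850
  C-C: 1 × 338 = 338
  C-H: 4 × 408 = 1632
  H-H: 1 × 421 = 421
  Σ(broken) = 3241 kJ
Bonds formed (products):
  C-C: 1 × 338 = 338
  C-H: 6 × 408 = 2448
  C=C: 1 × 596 = 596
  Σ(formed) = 3382 kJ
ΔH = Σ(broken) − Σ(formed) = 3241 − 3382 = −141 kJ

ΔH ≈ −141 kJ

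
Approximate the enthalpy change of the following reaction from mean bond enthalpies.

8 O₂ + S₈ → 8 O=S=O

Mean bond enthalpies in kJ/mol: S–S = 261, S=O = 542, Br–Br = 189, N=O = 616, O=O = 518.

ΔH ≈ −2440 kJ

Bonds broken (reactants):
  O=O: 8 × 518 = 4144
  S–S: 8 × 261 = 2088
  Σ(broken) = 6232 kJ
Bonds formed (products):
  S=O: 16 × 542 = 8672
  Σ(formed) = 8672 kJ
ΔH = Σ(broken) − Σ(formed) = 6232 − 8672 = −2440 kJ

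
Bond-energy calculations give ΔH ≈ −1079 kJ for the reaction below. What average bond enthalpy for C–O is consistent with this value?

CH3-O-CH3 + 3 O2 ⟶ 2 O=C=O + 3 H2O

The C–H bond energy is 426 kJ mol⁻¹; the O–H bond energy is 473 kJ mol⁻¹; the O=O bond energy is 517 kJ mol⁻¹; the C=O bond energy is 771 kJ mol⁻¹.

Let D be the C–O bond energy.
Σ(broken) = 6×426 + 2×D + 3×517 = 4107 + 2D
Σ(formed) = 4×771 + 6×473 = 5922
ΔH = Σ(broken) − Σ(formed) = (4107 + 2D) − (5922) = −1815 + 2D
Setting this equal to −1079 kJ gives 2D = 736, so D = 368 kJ/mol.

D(C–O) ≈ 368 kJ/mol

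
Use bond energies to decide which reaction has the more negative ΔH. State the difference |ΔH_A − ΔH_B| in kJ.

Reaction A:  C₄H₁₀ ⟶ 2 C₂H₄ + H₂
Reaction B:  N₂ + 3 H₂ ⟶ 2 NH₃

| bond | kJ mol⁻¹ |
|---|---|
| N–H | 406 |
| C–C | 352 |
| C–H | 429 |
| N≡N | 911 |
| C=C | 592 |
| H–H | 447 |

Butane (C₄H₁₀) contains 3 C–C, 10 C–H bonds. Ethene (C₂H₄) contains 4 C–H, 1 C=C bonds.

Reaction A:
  Bonds broken (reactants):
    C–C: 3 × 352 = 1056
    C–H: 10 × 429 = 4290
    Σ(broken) = 5346 kJ
  Bonds formed (products):
    C–H: 8 × 429 = 3432
    C=C: 2 × 592 = 1184
    H–H: 1 × 447 = 447
    Σ(formed) = 5063 kJ
  ΔH_A = 5346 − 5063 = +283 kJ
Reaction B:
  Bonds broken (reactants):
    H–H: 3 × 447 = 1341
    N≡N: 1 × 911 = 911
    Σ(broken) = 2252 kJ
  Bonds formed (products):
    N–H: 6 × 406 = 2436
    Σ(formed) = 2436 kJ
  ΔH_B = 2252 − 2436 = −184 kJ
ΔH_A − ΔH_B = +467 kJ, so reaction B has the more negative ΔH; |ΔH_A − ΔH_B| = 467 kJ.

Reaction B, by 467 kJ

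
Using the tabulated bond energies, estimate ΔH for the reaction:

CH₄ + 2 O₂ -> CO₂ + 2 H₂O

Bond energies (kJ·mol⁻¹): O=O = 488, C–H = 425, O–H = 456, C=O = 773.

ΔH ≈ −694 kJ

Bonds broken (reactants):
  C–H: 4 × 425 = 1700
  O=O: 2 × 488 = 976
  Σ(broken) = 2676 kJ
Bonds formed (products):
  C=O: 2 × 773 = 1546
  O–H: 4 × 456 = 1824
  Σ(formed) = 3370 kJ
ΔH = Σ(broken) − Σ(formed) = 2676 − 3370 = −694 kJ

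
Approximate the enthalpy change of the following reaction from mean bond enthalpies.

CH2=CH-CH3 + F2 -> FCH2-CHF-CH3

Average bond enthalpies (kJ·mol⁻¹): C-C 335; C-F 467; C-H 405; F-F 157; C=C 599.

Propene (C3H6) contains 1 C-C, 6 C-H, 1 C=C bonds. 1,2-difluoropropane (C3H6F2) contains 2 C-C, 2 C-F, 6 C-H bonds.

ΔH ≈ −513 kJ

Bonds broken (reactants):
  C-C: 1 × 335 = 335
  C-H: 6 × 405 = 2430
  C=C: 1 × 599 = 599
  F-F: 1 × 157 = 157
  Σ(broken) = 3521 kJ
Bonds formed (products):
  C-C: 2 × 335 = 670
  C-F: 2 × 467 = 934
  C-H: 6 × 405 = 2430
  Σ(formed) = 4034 kJ
ΔH = Σ(broken) − Σ(formed) = 3521 − 4034 = −513 kJ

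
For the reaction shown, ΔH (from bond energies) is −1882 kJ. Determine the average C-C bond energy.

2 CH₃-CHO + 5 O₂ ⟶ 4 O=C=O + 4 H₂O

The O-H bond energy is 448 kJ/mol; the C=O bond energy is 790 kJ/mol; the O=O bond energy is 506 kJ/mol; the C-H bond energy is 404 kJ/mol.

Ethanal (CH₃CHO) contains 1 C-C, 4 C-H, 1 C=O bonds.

D(C-C) ≈ 340 kJ/mol

Let D be the C-C bond energy.
Σ(broken) = 2×D + 8×404 + 2×790 + 5×506 = 7342 + 2D
Σ(formed) = 8×790 + 8×448 = 9904
ΔH = Σ(broken) − Σ(formed) = (7342 + 2D) − (9904) = −2562 + 2D
Setting this equal to −1882 kJ gives 2D = 680, so D = 340 kJ/mol.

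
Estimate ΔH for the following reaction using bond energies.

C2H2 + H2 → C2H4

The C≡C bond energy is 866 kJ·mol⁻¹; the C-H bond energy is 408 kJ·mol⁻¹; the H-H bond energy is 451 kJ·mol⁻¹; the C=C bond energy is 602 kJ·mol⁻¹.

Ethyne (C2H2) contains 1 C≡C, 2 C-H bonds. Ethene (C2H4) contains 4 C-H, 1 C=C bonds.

Bonds broken (reactants):
  C≡C: 1 × 866 = 866
  C-H: 2 × 408 = 816
  H-H: 1 × 451 = 451
  Σ(broken) = 2133 kJ
Bonds formed (products):
  C-H: 4 × 408 = 1632
  C=C: 1 × 602 = 602
  Σ(formed) = 2234 kJ
ΔH = Σ(broken) − Σ(formed) = 2133 − 2234 = −101 kJ

ΔH ≈ −101 kJ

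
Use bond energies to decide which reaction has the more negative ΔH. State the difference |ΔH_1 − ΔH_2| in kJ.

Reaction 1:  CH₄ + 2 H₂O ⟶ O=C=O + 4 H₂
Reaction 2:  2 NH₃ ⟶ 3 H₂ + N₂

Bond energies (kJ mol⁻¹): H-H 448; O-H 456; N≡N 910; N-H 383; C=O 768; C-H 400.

Reaction 1:
  Bonds broken (reactants):
    C-H: 4 × 400 = 1600
    O-H: 4 × 456 = 1824
    Σ(broken) = 3424 kJ
  Bonds formed (products):
    C=O: 2 × 768 = 1536
    H-H: 4 × 448 = 1792
    Σ(formed) = 3328 kJ
  ΔH_1 = 3424 − 3328 = +96 kJ
Reaction 2:
  Bonds broken (reactants):
    N-H: 6 × 383 = 2298
    Σ(broken) = 2298 kJ
  Bonds formed (products):
    H-H: 3 × 448 = 1344
    N≡N: 1 × 910 = 910
    Σ(formed) = 2254 kJ
  ΔH_2 = 2298 − 2254 = +44 kJ
ΔH_1 − ΔH_2 = +52 kJ, so reaction 2 has the more negative ΔH; |ΔH_1 − ΔH_2| = 52 kJ.

Reaction 2, by 52 kJ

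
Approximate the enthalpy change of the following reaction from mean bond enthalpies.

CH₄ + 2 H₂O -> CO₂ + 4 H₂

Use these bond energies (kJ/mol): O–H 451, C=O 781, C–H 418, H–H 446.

Bonds broken (reactants):
  C–H: 4 × 418 = 1672
  O–H: 4 × 451 = 1804
  Σ(broken) = 3476 kJ
Bonds formed (products):
  C=O: 2 × 781 = 1562
  H–H: 4 × 446 = 1784
  Σ(formed) = 3346 kJ
ΔH = Σ(broken) − Σ(formed) = 3476 − 3346 = +130 kJ

ΔH ≈ +130 kJ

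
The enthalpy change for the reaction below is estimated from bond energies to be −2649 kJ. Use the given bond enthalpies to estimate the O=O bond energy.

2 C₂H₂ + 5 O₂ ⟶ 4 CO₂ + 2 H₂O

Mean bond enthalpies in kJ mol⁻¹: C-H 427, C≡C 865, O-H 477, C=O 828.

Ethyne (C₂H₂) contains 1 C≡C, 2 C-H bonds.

D(O=O) ≈ 489 kJ/mol

Let D be the O=O bond energy.
Σ(broken) = 2×865 + 4×427 + 5×D = 3438 + 5D
Σ(formed) = 8×828 + 4×477 = 8532
ΔH = Σ(broken) − Σ(formed) = (3438 + 5D) − (8532) = −5094 + 5D
Setting this equal to −2649 kJ gives 5D = 2445, so D = 489 kJ/mol.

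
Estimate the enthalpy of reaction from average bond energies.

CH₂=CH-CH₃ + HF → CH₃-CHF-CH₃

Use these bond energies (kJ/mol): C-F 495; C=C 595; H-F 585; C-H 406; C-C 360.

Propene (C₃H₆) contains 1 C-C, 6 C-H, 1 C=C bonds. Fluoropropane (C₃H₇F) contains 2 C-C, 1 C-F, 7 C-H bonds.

ΔH ≈ −81 kJ

Bonds broken (reactants):
  C-C: 1 × 360 = 360
  C-H: 6 × 406 = 2436
  C=C: 1 × 595 = 595
  H-F: 1 × 585 = 585
  Σ(broken) = 3976 kJ
Bonds formed (products):
  C-C: 2 × 360 = 720
  C-F: 1 × 495 = 495
  C-H: 7 × 406 = 2842
  Σ(formed) = 4057 kJ
ΔH = Σ(broken) − Σ(formed) = 3976 − 4057 = −81 kJ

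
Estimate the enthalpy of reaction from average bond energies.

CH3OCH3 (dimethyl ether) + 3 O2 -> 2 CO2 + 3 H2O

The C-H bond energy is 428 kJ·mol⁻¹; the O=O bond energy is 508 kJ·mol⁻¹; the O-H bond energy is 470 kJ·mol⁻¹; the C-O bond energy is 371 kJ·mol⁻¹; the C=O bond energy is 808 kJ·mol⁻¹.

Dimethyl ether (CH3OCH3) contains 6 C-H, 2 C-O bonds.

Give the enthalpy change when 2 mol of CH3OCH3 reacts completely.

Bonds broken (reactants):
  C-H: 6 × 428 = 2568
  C-O: 2 × 371 = 742
  O=O: 3 × 508 = 1524
  Σ(broken) = 4834 kJ
Bonds formed (products):
  C=O: 4 × 808 = 3232
  O-H: 6 × 470 = 2820
  Σ(formed) = 6052 kJ
ΔH = Σ(broken) − Σ(formed) = 4834 − 6052 = −1218 kJ
For 2× the reaction as written: 2 × (−1218) = −2436 kJ

ΔH = −2436 kJ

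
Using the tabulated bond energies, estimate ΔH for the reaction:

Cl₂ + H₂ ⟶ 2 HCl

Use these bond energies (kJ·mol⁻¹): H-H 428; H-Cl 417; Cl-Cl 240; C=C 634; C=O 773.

ΔH ≈ −166 kJ

Bonds broken (reactants):
  Cl-Cl: 1 × 240 = 240
  H-H: 1 × 428 = 428
  Σ(broken) = 668 kJ
Bonds formed (products):
  H-Cl: 2 × 417 = 834
  Σ(formed) = 834 kJ
ΔH = Σ(broken) − Σ(formed) = 668 − 834 = −166 kJ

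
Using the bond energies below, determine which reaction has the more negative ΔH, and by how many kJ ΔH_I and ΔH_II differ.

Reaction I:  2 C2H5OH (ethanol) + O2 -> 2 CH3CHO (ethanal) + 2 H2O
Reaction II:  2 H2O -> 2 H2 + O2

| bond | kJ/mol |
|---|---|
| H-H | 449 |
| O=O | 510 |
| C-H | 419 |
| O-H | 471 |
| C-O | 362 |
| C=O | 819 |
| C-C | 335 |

Reaction I:
  Bonds broken (reactants):
    C-C: 2 × 335 = 670
    C-H: 10 × 419 = 4190
    C-O: 2 × 362 = 724
    O-H: 2 × 471 = 942
    O=O: 1 × 510 = 510
    Σ(broken) = 7036 kJ
  Bonds formed (products):
    C-C: 2 × 335 = 670
    C-H: 8 × 419 = 3352
    C=O: 2 × 819 = 1638
    O-H: 4 × 471 = 1884
    Σ(formed) = 7544 kJ
  ΔH_I = 7036 − 7544 = −508 kJ
Reaction II:
  Bonds broken (reactants):
    O-H: 4 × 471 = 1884
    Σ(broken) = 1884 kJ
  Bonds formed (products):
    H-H: 2 × 449 = 898
    O=O: 1 × 510 = 510
    Σ(formed) = 1408 kJ
  ΔH_II = 1884 − 1408 = +476 kJ
ΔH_I − ΔH_II = −984 kJ, so reaction I has the more negative ΔH; |ΔH_I − ΔH_II| = 984 kJ.

Reaction I, by 984 kJ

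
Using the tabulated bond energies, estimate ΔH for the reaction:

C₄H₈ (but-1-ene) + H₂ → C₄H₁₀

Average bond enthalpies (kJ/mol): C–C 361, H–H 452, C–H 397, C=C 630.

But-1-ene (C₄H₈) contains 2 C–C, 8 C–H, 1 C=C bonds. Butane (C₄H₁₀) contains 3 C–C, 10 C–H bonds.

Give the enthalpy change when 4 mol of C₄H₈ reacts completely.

ΔH = −292 kJ

Bonds broken (reactants):
  C–C: 2 × 361 = 722
  C–H: 8 × 397 = 3176
  C=C: 1 × 630 = 630
  H–H: 1 × 452 = 452
  Σ(broken) = 4980 kJ
Bonds formed (products):
  C–C: 3 × 361 = 1083
  C–H: 10 × 397 = 3970
  Σ(formed) = 5053 kJ
ΔH = Σ(broken) − Σ(formed) = 4980 − 5053 = −73 kJ
For 4× the reaction as written: 4 × (−73) = −292 kJ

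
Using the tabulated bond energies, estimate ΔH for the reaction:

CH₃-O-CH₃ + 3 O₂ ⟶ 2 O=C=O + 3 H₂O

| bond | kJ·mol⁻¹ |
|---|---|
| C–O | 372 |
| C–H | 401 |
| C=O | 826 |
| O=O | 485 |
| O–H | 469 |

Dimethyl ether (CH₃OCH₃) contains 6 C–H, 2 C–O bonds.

Bonds broken (reactants):
  C–H: 6 × 401 = 2406
  C–O: 2 × 372 = 744
  O=O: 3 × 485 = 1455
  Σ(broken) = 4605 kJ
Bonds formed (products):
  C=O: 4 × 826 = 3304
  O–H: 6 × 469 = 2814
  Σ(formed) = 6118 kJ
ΔH = Σ(broken) − Σ(formed) = 4605 − 6118 = −1513 kJ

ΔH ≈ −1513 kJ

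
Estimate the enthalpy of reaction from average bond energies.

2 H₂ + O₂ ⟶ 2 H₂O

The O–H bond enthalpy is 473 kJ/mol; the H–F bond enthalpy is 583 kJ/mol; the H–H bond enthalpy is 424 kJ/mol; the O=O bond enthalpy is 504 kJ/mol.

ΔH ≈ −540 kJ

Bonds broken (reactants):
  H–H: 2 × 424 = 848
  O=O: 1 × 504 = 504
  Σ(broken) = 1352 kJ
Bonds formed (products):
  O–H: 4 × 473 = 1892
  Σ(formed) = 1892 kJ
ΔH = Σ(broken) − Σ(formed) = 1352 − 1892 = −540 kJ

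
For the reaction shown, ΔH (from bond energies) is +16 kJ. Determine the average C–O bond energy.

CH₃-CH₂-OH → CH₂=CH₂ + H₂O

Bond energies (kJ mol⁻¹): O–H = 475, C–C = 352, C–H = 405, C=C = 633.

D(C–O) ≈ 367 kJ/mol

Let D be the C–O bond energy.
Σ(broken) = 1×352 + 5×405 + 1×D + 1×475 = 2852 + D
Σ(formed) = 4×405 + 1×633 + 2×475 = 3203
ΔH = Σ(broken) − Σ(formed) = (2852 + D) − (3203) = −351 + D
Setting this equal to +16 kJ gives D = 367 kJ/mol.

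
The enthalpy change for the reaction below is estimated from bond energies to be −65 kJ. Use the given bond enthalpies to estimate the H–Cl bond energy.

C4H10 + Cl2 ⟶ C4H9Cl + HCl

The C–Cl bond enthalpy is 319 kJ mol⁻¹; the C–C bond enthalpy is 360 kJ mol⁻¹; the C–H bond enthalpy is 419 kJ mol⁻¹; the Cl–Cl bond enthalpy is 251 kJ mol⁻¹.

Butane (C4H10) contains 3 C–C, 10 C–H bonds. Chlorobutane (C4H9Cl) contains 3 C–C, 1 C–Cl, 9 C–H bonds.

Let D be the H–Cl bond energy.
Σ(broken) = 3×360 + 10×419 + 1×251 = 5521
Σ(formed) = 3×360 + 1×319 + 9×419 + 1×D = 5170 + D
ΔH = Σ(broken) − Σ(formed) = (5521) − (5170 + D) = +351 − D
Setting this equal to −65 kJ gives D = 416 kJ/mol.

D(H–Cl) ≈ 416 kJ/mol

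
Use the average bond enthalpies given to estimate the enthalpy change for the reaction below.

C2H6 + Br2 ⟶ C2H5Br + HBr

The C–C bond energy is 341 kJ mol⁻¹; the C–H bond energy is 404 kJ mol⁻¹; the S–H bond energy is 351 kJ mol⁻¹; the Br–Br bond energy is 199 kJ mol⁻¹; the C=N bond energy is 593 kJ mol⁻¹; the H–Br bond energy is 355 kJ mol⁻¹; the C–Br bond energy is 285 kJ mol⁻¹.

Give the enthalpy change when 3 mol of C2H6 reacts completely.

Bonds broken (reactants):
  Br–Br: 1 × 199 = 199
  C–C: 1 × 341 = 341
  C–H: 6 × 404 = 2424
  Σ(broken) = 2964 kJ
Bonds formed (products):
  C–Br: 1 × 285 = 285
  C–C: 1 × 341 = 341
  C–H: 5 × 404 = 2020
  H–Br: 1 × 355 = 355
  Σ(formed) = 3001 kJ
ΔH = Σ(broken) − Σ(formed) = 2964 − 3001 = −37 kJ
For 3× the reaction as written: 3 × (−37) = −111 kJ

ΔH = −111 kJ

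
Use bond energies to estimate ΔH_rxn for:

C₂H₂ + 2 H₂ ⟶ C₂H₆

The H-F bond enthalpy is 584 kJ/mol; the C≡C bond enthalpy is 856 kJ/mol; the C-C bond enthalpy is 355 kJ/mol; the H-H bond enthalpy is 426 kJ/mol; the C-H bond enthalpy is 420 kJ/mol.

Bonds broken (reactants):
  C≡C: 1 × 856 = 856
  C-H: 2 × 420 = 840
  H-H: 2 × 426 = 852
  Σ(broken) = 2548 kJ
Bonds formed (products):
  C-C: 1 × 355 = 355
  C-H: 6 × 420 = 2520
  Σ(formed) = 2875 kJ
ΔH = Σ(broken) − Σ(formed) = 2548 − 2875 = −327 kJ

ΔH ≈ −327 kJ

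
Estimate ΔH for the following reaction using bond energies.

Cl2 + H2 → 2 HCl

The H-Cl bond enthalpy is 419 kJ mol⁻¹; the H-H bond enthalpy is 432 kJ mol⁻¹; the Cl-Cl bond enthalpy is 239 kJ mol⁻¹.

Bonds broken (reactants):
  Cl-Cl: 1 × 239 = 239
  H-H: 1 × 432 = 432
  Σ(broken) = 671 kJ
Bonds formed (products):
  H-Cl: 2 × 419 = 838
  Σ(formed) = 838 kJ
ΔH = Σ(broken) − Σ(formed) = 671 − 838 = −167 kJ

ΔH ≈ −167 kJ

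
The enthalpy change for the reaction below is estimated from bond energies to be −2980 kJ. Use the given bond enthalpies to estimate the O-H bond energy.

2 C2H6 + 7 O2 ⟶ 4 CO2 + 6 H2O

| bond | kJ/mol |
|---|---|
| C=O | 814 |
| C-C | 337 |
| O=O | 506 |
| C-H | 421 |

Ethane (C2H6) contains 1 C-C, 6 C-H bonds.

D(O-H) ≈ 478 kJ/mol

Let D be the O-H bond energy.
Σ(broken) = 2×337 + 12×421 + 7×506 = 9268
Σ(formed) = 8×814 + 12×D = 6512 + 12D
ΔH = Σ(broken) − Σ(formed) = (9268) − (6512 + 12D) = +2756 − 12D
Setting this equal to −2980 kJ gives 12D = 5736, so D = 478 kJ/mol.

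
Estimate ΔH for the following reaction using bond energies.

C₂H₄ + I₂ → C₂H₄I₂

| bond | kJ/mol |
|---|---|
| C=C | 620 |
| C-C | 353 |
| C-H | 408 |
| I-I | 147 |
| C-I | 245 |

Bonds broken (reactants):
  C-H: 4 × 408 = 1632
  C=C: 1 × 620 = 620
  I-I: 1 × 147 = 147
  Σ(broken) = 2399 kJ
Bonds formed (products):
  C-C: 1 × 353 = 353
  C-H: 4 × 408 = 1632
  C-I: 2 × 245 = 490
  Σ(formed) = 2475 kJ
ΔH = Σ(broken) − Σ(formed) = 2399 − 2475 = −76 kJ

ΔH ≈ −76 kJ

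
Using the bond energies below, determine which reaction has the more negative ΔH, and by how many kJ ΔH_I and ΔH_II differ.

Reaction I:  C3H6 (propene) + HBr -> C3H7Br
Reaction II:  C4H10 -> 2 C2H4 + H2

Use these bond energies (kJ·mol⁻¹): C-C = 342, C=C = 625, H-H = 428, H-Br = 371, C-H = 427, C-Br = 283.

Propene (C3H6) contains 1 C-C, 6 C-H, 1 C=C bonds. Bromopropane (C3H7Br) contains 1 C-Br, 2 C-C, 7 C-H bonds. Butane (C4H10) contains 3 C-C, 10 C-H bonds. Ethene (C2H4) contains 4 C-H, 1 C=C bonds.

Reaction I, by 258 kJ

Reaction I:
  Bonds broken (reactants):
    C-C: 1 × 342 = 342
    C-H: 6 × 427 = 2562
    C=C: 1 × 625 = 625
    H-Br: 1 × 371 = 371
    Σ(broken) = 3900 kJ
  Bonds formed (products):
    C-Br: 1 × 283 = 283
    C-C: 2 × 342 = 684
    C-H: 7 × 427 = 2989
    Σ(formed) = 3956 kJ
  ΔH_I = 3900 − 3956 = −56 kJ
Reaction II:
  Bonds broken (reactants):
    C-C: 3 × 342 = 1026
    C-H: 10 × 427 = 4270
    Σ(broken) = 5296 kJ
  Bonds formed (products):
    C-H: 8 × 427 = 3416
    C=C: 2 × 625 = 1250
    H-H: 1 × 428 = 428
    Σ(formed) = 5094 kJ
  ΔH_II = 5296 − 5094 = +202 kJ
ΔH_I − ΔH_II = −258 kJ, so reaction I has the more negative ΔH; |ΔH_I − ΔH_II| = 258 kJ.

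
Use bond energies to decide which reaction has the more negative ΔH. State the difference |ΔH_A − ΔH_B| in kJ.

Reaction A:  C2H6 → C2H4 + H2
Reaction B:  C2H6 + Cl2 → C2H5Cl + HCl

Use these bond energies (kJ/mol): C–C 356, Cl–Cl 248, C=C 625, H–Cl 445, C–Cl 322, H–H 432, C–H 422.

Reaction B, by 240 kJ

Reaction A:
  Bonds broken (reactants):
    C–C: 1 × 356 = 356
    C–H: 6 × 422 = 2532
    Σ(broken) = 2888 kJ
  Bonds formed (products):
    C–H: 4 × 422 = 1688
    C=C: 1 × 625 = 625
    H–H: 1 × 432 = 432
    Σ(formed) = 2745 kJ
  ΔH_A = 2888 − 2745 = +143 kJ
Reaction B:
  Bonds broken (reactants):
    C–C: 1 × 356 = 356
    C–H: 6 × 422 = 2532
    Cl–Cl: 1 × 248 = 248
    Σ(broken) = 3136 kJ
  Bonds formed (products):
    C–C: 1 × 356 = 356
    C–Cl: 1 × 322 = 322
    C–H: 5 × 422 = 2110
    H–Cl: 1 × 445 = 445
    Σ(formed) = 3233 kJ
  ΔH_B = 3136 − 3233 = −97 kJ
ΔH_A − ΔH_B = +240 kJ, so reaction B has the more negative ΔH; |ΔH_A − ΔH_B| = 240 kJ.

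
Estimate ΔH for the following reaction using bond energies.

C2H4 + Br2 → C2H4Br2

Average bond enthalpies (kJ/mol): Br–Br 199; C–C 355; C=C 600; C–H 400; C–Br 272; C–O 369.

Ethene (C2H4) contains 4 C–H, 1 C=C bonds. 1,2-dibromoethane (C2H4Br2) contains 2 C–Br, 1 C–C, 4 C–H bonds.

Bonds broken (reactants):
  Br–Br: 1 × 199 = 199
  C–H: 4 × 400 = 1600
  C=C: 1 × 600 = 600
  Σ(broken) = 2399 kJ
Bonds formed (products):
  C–Br: 2 × 272 = 544
  C–C: 1 × 355 = 355
  C–H: 4 × 400 = 1600
  Σ(formed) = 2499 kJ
ΔH = Σ(broken) − Σ(formed) = 2399 − 2499 = −100 kJ

ΔH ≈ −100 kJ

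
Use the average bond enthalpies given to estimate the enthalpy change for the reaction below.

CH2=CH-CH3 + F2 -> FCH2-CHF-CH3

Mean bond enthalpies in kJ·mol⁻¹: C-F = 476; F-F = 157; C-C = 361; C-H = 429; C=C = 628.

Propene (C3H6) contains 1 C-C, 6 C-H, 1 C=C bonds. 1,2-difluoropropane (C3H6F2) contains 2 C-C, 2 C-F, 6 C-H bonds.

Bonds broken (reactants):
  C-C: 1 × 361 = 361
  C-H: 6 × 429 = 2574
  C=C: 1 × 628 = 628
  F-F: 1 × 157 = 157
  Σ(broken) = 3720 kJ
Bonds formed (products):
  C-C: 2 × 361 = 722
  C-F: 2 × 476 = 952
  C-H: 6 × 429 = 2574
  Σ(formed) = 4248 kJ
ΔH = Σ(broken) − Σ(formed) = 3720 − 4248 = −528 kJ

ΔH ≈ −528 kJ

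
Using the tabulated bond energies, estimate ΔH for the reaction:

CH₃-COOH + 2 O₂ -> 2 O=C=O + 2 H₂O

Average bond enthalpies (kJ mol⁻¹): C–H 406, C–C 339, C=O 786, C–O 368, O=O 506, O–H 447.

Bonds broken (reactants):
  C–C: 1 × 339 = 339
  C–H: 3 × 406 = 1218
  C–O: 1 × 368 = 368
  C=O: 1 × 786 = 786
  O–H: 1 × 447 = 447
  O=O: 2 × 506 = 1012
  Σ(broken) = 4170 kJ
Bonds formed (products):
  C=O: 4 × 786 = 3144
  O–H: 4 × 447 = 1788
  Σ(formed) = 4932 kJ
ΔH = Σ(broken) − Σ(formed) = 4170 − 4932 = −762 kJ

ΔH ≈ −762 kJ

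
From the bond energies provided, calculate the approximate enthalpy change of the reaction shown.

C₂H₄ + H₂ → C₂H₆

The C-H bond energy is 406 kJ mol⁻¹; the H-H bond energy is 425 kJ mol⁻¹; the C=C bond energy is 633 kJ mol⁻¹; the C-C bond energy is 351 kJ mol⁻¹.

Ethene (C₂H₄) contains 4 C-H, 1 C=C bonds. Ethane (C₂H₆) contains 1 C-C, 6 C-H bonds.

ΔH ≈ −105 kJ

Bonds broken (reactants):
  C-H: 4 × 406 = 1624
  C=C: 1 × 633 = 633
  H-H: 1 × 425 = 425
  Σ(broken) = 2682 kJ
Bonds formed (products):
  C-C: 1 × 351 = 351
  C-H: 6 × 406 = 2436
  Σ(formed) = 2787 kJ
ΔH = Σ(broken) − Σ(formed) = 2682 − 2787 = −105 kJ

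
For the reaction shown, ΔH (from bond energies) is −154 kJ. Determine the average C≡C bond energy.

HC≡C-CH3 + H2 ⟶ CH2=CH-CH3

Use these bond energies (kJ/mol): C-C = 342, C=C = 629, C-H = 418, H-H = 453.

Let D be the C≡C bond energy.
Σ(broken) = 1×D + 1×342 + 4×418 + 1×453 = 2467 + D
Σ(formed) = 1×342 + 6×418 + 1×629 = 3479
ΔH = Σ(broken) − Σ(formed) = (2467 + D) − (3479) = −1012 + D
Setting this equal to −154 kJ gives D = 858 kJ/mol.

D(C≡C) ≈ 858 kJ/mol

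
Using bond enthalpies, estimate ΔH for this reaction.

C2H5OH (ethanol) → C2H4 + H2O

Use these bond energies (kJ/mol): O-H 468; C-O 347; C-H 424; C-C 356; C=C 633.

Bonds broken (reactants):
  C-C: 1 × 356 = 356
  C-H: 5 × 424 = 2120
  C-O: 1 × 347 = 347
  O-H: 1 × 468 = 468
  Σ(broken) = 3291 kJ
Bonds formed (products):
  C-H: 4 × 424 = 1696
  C=C: 1 × 633 = 633
  O-H: 2 × 468 = 936
  Σ(formed) = 3265 kJ
ΔH = Σ(broken) − Σ(formed) = 3291 − 3265 = +26 kJ

ΔH ≈ +26 kJ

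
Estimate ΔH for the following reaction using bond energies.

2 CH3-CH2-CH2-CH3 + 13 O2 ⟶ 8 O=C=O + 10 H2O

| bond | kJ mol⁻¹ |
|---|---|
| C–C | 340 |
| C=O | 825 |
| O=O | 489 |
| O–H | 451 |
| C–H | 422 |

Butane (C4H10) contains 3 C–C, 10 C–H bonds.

Bonds broken (reactants):
  C–C: 6 × 340 = 2040
  C–H: 20 × 422 = 8440
  O=O: 13 × 489 = 6357
  Σ(broken) = 16837 kJ
Bonds formed (products):
  C=O: 16 × 825 = 13200
  O–H: 20 × 451 = 9020
  Σ(formed) = 22220 kJ
ΔH = Σ(broken) − Σ(formed) = 16837 − 22220 = −5383 kJ

ΔH ≈ −5383 kJ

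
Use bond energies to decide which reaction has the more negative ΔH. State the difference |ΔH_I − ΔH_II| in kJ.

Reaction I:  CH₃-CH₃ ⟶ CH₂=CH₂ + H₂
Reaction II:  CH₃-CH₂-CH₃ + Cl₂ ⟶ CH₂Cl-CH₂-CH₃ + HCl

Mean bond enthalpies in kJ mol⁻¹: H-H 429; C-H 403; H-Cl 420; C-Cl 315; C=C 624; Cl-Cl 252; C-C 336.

Reaction II, by 169 kJ

Reaction I:
  Bonds broken (reactants):
    C-C: 1 × 336 = 336
    C-H: 6 × 403 = 2418
    Σ(broken) = 2754 kJ
  Bonds formed (products):
    C-H: 4 × 403 = 1612
    C=C: 1 × 624 = 624
    H-H: 1 × 429 = 429
    Σ(formed) = 2665 kJ
  ΔH_I = 2754 − 2665 = +89 kJ
Reaction II:
  Bonds broken (reactants):
    C-C: 2 × 336 = 672
    C-H: 8 × 403 = 3224
    Cl-Cl: 1 × 252 = 252
    Σ(broken) = 4148 kJ
  Bonds formed (products):
    C-C: 2 × 336 = 672
    C-Cl: 1 × 315 = 315
    C-H: 7 × 403 = 2821
    H-Cl: 1 × 420 = 420
    Σ(formed) = 4228 kJ
  ΔH_II = 4148 − 4228 = −80 kJ
ΔH_I − ΔH_II = +169 kJ, so reaction II has the more negative ΔH; |ΔH_I − ΔH_II| = 169 kJ.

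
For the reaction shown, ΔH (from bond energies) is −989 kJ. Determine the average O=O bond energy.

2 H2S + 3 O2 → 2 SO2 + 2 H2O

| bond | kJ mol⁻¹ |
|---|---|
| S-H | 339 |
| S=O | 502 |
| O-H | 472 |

D(O=O) ≈ 517 kJ/mol

Let D be the O=O bond energy.
Σ(broken) = 3×D + 4×339 = 1356 + 3D
Σ(formed) = 4×472 + 4×502 = 3896
ΔH = Σ(broken) − Σ(formed) = (1356 + 3D) − (3896) = −2540 + 3D
Setting this equal to −989 kJ gives 3D = 1551, so D = 517 kJ/mol.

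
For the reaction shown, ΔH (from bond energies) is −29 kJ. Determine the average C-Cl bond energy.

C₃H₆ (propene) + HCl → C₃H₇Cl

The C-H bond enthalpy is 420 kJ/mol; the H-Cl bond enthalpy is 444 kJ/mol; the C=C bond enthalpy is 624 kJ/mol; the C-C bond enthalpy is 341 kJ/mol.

Let D be the C-Cl bond energy.
Σ(broken) = 1×341 + 6×420 + 1×624 + 1×444 = 3929
Σ(formed) = 2×341 + 1×D + 7×420 = 3622 + D
ΔH = Σ(broken) − Σ(formed) = (3929) − (3622 + D) = +307 − D
Setting this equal to −29 kJ gives D = 336 kJ/mol.

D(C-Cl) ≈ 336 kJ/mol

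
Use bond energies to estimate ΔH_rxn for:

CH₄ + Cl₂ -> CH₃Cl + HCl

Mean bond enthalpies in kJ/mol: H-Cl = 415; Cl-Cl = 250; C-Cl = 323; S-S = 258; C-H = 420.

Bonds broken (reactants):
  C-H: 4 × 420 = 1680
  Cl-Cl: 1 × 250 = 250
  Σ(broken) = 1930 kJ
Bonds formed (products):
  C-Cl: 1 × 323 = 323
  C-H: 3 × 420 = 1260
  H-Cl: 1 × 415 = 415
  Σ(formed) = 1998 kJ
ΔH = Σ(broken) − Σ(formed) = 1930 − 1998 = −68 kJ

ΔH ≈ −68 kJ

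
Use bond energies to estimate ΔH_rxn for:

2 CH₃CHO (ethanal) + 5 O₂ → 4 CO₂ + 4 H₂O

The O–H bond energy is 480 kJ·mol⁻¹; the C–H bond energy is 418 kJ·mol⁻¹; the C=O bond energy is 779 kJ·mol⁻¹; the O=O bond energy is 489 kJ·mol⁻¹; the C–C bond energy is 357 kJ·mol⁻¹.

ΔH ≈ −2011 kJ

Bonds broken (reactants):
  C–C: 2 × 357 = 714
  C–H: 8 × 418 = 3344
  C=O: 2 × 779 = 1558
  O=O: 5 × 489 = 2445
  Σ(broken) = 8061 kJ
Bonds formed (products):
  C=O: 8 × 779 = 6232
  O–H: 8 × 480 = 3840
  Σ(formed) = 10072 kJ
ΔH = Σ(broken) − Σ(formed) = 8061 − 10072 = −2011 kJ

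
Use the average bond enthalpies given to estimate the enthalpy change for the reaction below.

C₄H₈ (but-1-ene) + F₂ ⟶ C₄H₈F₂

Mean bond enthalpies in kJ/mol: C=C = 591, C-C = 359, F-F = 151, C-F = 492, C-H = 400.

ΔH ≈ −601 kJ

Bonds broken (reactants):
  C-C: 2 × 359 = 718
  C-H: 8 × 400 = 3200
  C=C: 1 × 591 = 591
  F-F: 1 × 151 = 151
  Σ(broken) = 4660 kJ
Bonds formed (products):
  C-C: 3 × 359 = 1077
  C-F: 2 × 492 = 984
  C-H: 8 × 400 = 3200
  Σ(formed) = 5261 kJ
ΔH = Σ(broken) − Σ(formed) = 4660 − 5261 = −601 kJ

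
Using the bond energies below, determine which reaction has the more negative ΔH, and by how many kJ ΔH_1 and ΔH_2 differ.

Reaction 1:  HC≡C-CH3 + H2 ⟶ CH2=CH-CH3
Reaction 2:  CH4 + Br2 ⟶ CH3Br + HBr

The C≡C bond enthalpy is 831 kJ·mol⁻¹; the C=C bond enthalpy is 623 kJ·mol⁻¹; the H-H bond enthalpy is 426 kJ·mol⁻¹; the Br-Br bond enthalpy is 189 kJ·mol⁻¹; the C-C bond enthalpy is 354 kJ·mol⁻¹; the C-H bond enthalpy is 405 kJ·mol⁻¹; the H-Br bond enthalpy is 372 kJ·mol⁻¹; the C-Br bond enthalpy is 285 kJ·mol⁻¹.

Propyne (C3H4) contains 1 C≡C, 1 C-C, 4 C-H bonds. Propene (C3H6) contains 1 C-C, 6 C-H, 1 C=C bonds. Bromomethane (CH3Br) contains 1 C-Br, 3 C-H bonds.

Reaction 1:
  Bonds broken (reactants):
    C≡C: 1 × 831 = 831
    C-C: 1 × 354 = 354
    C-H: 4 × 405 = 1620
    H-H: 1 × 426 = 426
    Σ(broken) = 3231 kJ
  Bonds formed (products):
    C-C: 1 × 354 = 354
    C-H: 6 × 405 = 2430
    C=C: 1 × 623 = 623
    Σ(formed) = 3407 kJ
  ΔH_1 = 3231 − 3407 = −176 kJ
Reaction 2:
  Bonds broken (reactants):
    Br-Br: 1 × 189 = 189
    C-H: 4 × 405 = 1620
    Σ(broken) = 1809 kJ
  Bonds formed (products):
    C-Br: 1 × 285 = 285
    C-H: 3 × 405 = 1215
    H-Br: 1 × 372 = 372
    Σ(formed) = 1872 kJ
  ΔH_2 = 1809 − 1872 = −63 kJ
ΔH_1 − ΔH_2 = −113 kJ, so reaction 1 has the more negative ΔH; |ΔH_1 − ΔH_2| = 113 kJ.

Reaction 1, by 113 kJ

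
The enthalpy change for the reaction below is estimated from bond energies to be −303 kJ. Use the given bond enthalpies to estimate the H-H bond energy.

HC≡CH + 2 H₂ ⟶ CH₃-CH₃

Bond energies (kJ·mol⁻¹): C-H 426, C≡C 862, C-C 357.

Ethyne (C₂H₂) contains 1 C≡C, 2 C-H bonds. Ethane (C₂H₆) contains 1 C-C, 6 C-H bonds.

Let D be the H-H bond energy.
Σ(broken) = 1×862 + 2×426 + 2×D = 1714 + 2D
Σ(formed) = 1×357 + 6×426 = 2913
ΔH = Σ(broken) − Σ(formed) = (1714 + 2D) − (2913) = −1199 + 2D
Setting this equal to −303 kJ gives 2D = 896, so D = 448 kJ/mol.

D(H-H) ≈ 448 kJ/mol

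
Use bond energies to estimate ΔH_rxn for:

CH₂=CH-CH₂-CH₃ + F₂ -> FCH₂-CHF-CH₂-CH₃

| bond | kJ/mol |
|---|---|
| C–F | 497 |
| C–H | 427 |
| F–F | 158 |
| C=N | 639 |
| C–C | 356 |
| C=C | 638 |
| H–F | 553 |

ΔH ≈ −554 kJ

Bonds broken (reactants):
  C–C: 2 × 356 = 712
  C–H: 8 × 427 = 3416
  C=C: 1 × 638 = 638
  F–F: 1 × 158 = 158
  Σ(broken) = 4924 kJ
Bonds formed (products):
  C–C: 3 × 356 = 1068
  C–F: 2 × 497 = 994
  C–H: 8 × 427 = 3416
  Σ(formed) = 5478 kJ
ΔH = Σ(broken) − Σ(formed) = 4924 − 5478 = −554 kJ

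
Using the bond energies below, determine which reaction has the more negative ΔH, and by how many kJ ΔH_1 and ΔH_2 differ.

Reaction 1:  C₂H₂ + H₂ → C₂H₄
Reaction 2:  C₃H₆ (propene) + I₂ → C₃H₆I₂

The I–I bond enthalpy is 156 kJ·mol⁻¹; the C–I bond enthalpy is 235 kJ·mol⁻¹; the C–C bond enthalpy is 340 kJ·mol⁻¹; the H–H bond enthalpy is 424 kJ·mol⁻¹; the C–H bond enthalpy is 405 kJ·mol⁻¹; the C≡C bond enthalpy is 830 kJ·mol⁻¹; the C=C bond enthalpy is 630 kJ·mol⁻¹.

Reaction 1:
  Bonds broken (reactants):
    C≡C: 1 × 830 = 830
    C–H: 2 × 405 = 810
    H–H: 1 × 424 = 424
    Σ(broken) = 2064 kJ
  Bonds formed (products):
    C–H: 4 × 405 = 1620
    C=C: 1 × 630 = 630
    Σ(formed) = 2250 kJ
  ΔH_1 = 2064 − 2250 = −186 kJ
Reaction 2:
  Bonds broken (reactants):
    C–C: 1 × 340 = 340
    C–H: 6 × 405 = 2430
    C=C: 1 × 630 = 630
    I–I: 1 × 156 = 156
    Σ(broken) = 3556 kJ
  Bonds formed (products):
    C–C: 2 × 340 = 680
    C–H: 6 × 405 = 2430
    C–I: 2 × 235 = 470
    Σ(formed) = 3580 kJ
  ΔH_2 = 3556 − 3580 = −24 kJ
ΔH_1 − ΔH_2 = −162 kJ, so reaction 1 has the more negative ΔH; |ΔH_1 − ΔH_2| = 162 kJ.

Reaction 1, by 162 kJ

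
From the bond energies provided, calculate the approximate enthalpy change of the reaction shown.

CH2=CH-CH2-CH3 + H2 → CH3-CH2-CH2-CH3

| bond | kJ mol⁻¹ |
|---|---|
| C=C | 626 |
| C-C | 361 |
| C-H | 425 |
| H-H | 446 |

ΔH ≈ −139 kJ

Bonds broken (reactants):
  C-C: 2 × 361 = 722
  C-H: 8 × 425 = 3400
  C=C: 1 × 626 = 626
  H-H: 1 × 446 = 446
  Σ(broken) = 5194 kJ
Bonds formed (products):
  C-C: 3 × 361 = 1083
  C-H: 10 × 425 = 4250
  Σ(formed) = 5333 kJ
ΔH = Σ(broken) − Σ(formed) = 5194 − 5333 = −139 kJ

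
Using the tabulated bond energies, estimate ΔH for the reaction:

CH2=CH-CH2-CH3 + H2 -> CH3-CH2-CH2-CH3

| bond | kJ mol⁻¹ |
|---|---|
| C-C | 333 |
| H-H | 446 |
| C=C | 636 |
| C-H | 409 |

ΔH ≈ −69 kJ

Bonds broken (reactants):
  C-C: 2 × 333 = 666
  C-H: 8 × 409 = 3272
  C=C: 1 × 636 = 636
  H-H: 1 × 446 = 446
  Σ(broken) = 5020 kJ
Bonds formed (products):
  C-C: 3 × 333 = 999
  C-H: 10 × 409 = 4090
  Σ(formed) = 5089 kJ
ΔH = Σ(broken) − Σ(formed) = 5020 − 5089 = −69 kJ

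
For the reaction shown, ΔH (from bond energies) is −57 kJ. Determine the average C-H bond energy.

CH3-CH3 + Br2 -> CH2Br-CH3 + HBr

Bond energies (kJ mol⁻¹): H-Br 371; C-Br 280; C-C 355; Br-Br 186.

Let D be the C-H bond energy.
Σ(broken) = 1×186 + 1×355 + 6×D = 541 + 6D
Σ(formed) = 1×280 + 1×355 + 5×D + 1×371 = 1006 + 5D
ΔH = Σ(broken) − Σ(formed) = (541 + 6D) − (1006 + 5D) = −465 + D
Setting this equal to −57 kJ gives D = 408 kJ/mol.

D(C-H) ≈ 408 kJ/mol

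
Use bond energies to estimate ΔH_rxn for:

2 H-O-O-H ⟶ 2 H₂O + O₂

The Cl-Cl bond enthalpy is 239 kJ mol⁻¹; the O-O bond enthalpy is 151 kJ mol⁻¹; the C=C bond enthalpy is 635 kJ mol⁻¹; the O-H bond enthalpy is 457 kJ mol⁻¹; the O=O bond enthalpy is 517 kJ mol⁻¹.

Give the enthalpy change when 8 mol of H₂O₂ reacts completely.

ΔH = −860 kJ

Bonds broken (reactants):
  O-H: 4 × 457 = 1828
  O-O: 2 × 151 = 302
  Σ(broken) = 2130 kJ
Bonds formed (products):
  O-H: 4 × 457 = 1828
  O=O: 1 × 517 = 517
  Σ(formed) = 2345 kJ
ΔH = Σ(broken) − Σ(formed) = 2130 − 2345 = −215 kJ
For 4× the reaction as written: 4 × (−215) = −860 kJ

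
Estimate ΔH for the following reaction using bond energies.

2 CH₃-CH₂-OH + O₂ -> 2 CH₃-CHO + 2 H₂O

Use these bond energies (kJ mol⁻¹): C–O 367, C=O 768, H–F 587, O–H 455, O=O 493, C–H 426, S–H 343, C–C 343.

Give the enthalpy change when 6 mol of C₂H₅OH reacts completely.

Bonds broken (reactants):
  C–C: 2 × 343 = 686
  C–H: 10 × 426 = 4260
  C–O: 2 × 367 = 734
  O–H: 2 × 455 = 910
  O=O: 1 × 493 = 493
  Σ(broken) = 7083 kJ
Bonds formed (products):
  C–C: 2 × 343 = 686
  C–H: 8 × 426 = 3408
  C=O: 2 × 768 = 1536
  O–H: 4 × 455 = 1820
  Σ(formed) = 7450 kJ
ΔH = Σ(broken) − Σ(formed) = 7083 − 7450 = −367 kJ
For 3× the reaction as written: 3 × (−367) = −1101 kJ

ΔH = −1101 kJ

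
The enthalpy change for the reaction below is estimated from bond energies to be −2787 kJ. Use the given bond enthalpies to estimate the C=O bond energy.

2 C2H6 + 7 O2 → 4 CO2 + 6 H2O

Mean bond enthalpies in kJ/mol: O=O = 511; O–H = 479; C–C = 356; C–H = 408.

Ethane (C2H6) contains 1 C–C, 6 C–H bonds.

D(C=O) ≈ 778 kJ/mol

Let D be the C=O bond energy.
Σ(broken) = 2×356 + 12×408 + 7×511 = 9185
Σ(formed) = 8×D + 12×479 = 5748 + 8D
ΔH = Σ(broken) − Σ(formed) = (9185) − (5748 + 8D) = +3437 − 8D
Setting this equal to −2787 kJ gives 8D = 6224, so D = 778 kJ/mol.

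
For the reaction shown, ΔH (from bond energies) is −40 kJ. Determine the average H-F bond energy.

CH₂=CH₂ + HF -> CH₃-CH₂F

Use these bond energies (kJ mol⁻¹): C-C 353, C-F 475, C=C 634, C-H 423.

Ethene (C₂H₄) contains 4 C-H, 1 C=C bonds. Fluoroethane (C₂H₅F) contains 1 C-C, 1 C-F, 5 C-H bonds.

D(H-F) ≈ 577 kJ/mol

Let D be the H-F bond energy.
Σ(broken) = 4×423 + 1×634 + 1×D = 2326 + D
Σ(formed) = 1×353 + 1×475 + 5×423 = 2943
ΔH = Σ(broken) − Σ(formed) = (2326 + D) − (2943) = −617 + D
Setting this equal to −40 kJ gives D = 577 kJ/mol.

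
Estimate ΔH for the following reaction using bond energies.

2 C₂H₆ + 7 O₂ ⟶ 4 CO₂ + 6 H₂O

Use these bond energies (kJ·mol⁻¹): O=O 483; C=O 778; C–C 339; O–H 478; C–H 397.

Bonds broken (reactants):
  C–C: 2 × 339 = 678
  C–H: 12 × 397 = 4764
  O=O: 7 × 483 = 3381
  Σ(broken) = 8823 kJ
Bonds formed (products):
  C=O: 8 × 778 = 6224
  O–H: 12 × 478 = 5736
  Σ(formed) = 11960 kJ
ΔH = Σ(broken) − Σ(formed) = 8823 − 11960 = −3137 kJ

ΔH ≈ −3137 kJ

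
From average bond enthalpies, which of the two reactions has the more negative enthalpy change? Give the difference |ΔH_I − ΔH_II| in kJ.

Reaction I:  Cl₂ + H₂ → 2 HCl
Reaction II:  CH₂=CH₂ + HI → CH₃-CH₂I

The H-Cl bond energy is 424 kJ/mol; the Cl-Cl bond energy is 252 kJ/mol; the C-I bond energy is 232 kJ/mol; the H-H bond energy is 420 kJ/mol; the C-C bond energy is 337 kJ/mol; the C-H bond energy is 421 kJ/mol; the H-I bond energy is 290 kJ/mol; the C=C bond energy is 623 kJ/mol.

Reaction I, by 99 kJ

Reaction I:
  Bonds broken (reactants):
    Cl-Cl: 1 × 252 = 252
    H-H: 1 × 420 = 420
    Σ(broken) = 672 kJ
  Bonds formed (products):
    H-Cl: 2 × 424 = 848
    Σ(formed) = 848 kJ
  ΔH_I = 672 − 848 = −176 kJ
Reaction II:
  Bonds broken (reactants):
    C-H: 4 × 421 = 1684
    C=C: 1 × 623 = 623
    H-I: 1 × 290 = 290
    Σ(broken) = 2597 kJ
  Bonds formed (products):
    C-C: 1 × 337 = 337
    C-H: 5 × 421 = 2105
    C-I: 1 × 232 = 232
    Σ(formed) = 2674 kJ
  ΔH_II = 2597 − 2674 = −77 kJ
ΔH_I − ΔH_II = −99 kJ, so reaction I has the more negative ΔH; |ΔH_I − ΔH_II| = 99 kJ.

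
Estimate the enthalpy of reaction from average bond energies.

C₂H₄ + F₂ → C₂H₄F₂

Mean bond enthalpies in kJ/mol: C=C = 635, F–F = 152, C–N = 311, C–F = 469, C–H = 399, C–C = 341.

Bonds broken (reactants):
  C–H: 4 × 399 = 1596
  C=C: 1 × 635 = 635
  F–F: 1 × 152 = 152
  Σ(broken) = 2383 kJ
Bonds formed (products):
  C–C: 1 × 341 = 341
  C–F: 2 × 469 = 938
  C–H: 4 × 399 = 1596
  Σ(formed) = 2875 kJ
ΔH = Σ(broken) − Σ(formed) = 2383 − 2875 = −492 kJ

ΔH ≈ −492 kJ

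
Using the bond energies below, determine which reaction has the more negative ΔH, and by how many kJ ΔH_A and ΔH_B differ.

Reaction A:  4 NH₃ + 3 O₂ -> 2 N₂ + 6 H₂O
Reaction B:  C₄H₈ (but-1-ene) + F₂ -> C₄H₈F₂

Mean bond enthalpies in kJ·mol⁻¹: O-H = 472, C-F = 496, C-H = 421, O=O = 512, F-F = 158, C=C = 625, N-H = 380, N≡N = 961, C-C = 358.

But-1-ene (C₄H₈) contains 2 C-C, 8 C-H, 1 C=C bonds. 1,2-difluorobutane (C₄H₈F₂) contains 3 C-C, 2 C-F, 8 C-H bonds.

Reaction A:
  Bonds broken (reactants):
    N-H: 12 × 380 = 4560
    O=O: 3 × 512 = 1536
    Σ(broken) = 6096 kJ
  Bonds formed (products):
    N≡N: 2 × 961 = 1922
    O-H: 12 × 472 = 5664
    Σ(formed) = 7586 kJ
  ΔH_A = 6096 − 7586 = −1490 kJ
Reaction B:
  Bonds broken (reactants):
    C-C: 2 × 358 = 716
    C-H: 8 × 421 = 3368
    C=C: 1 × 625 = 625
    F-F: 1 × 158 = 158
    Σ(broken) = 4867 kJ
  Bonds formed (products):
    C-C: 3 × 358 = 1074
    C-F: 2 × 496 = 992
    C-H: 8 × 421 = 3368
    Σ(formed) = 5434 kJ
  ΔH_B = 4867 − 5434 = −567 kJ
ΔH_A − ΔH_B = −923 kJ, so reaction A has the more negative ΔH; |ΔH_A − ΔH_B| = 923 kJ.

Reaction A, by 923 kJ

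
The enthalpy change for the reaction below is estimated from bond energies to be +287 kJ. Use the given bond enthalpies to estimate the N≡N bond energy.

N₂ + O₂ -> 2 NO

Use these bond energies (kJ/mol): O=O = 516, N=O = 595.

Let D be the N≡N bond energy.
Σ(broken) = 1×D + 1×516 = 516 + D
Σ(formed) = 2×595 = 1190
ΔH = Σ(broken) − Σ(formed) = (516 + D) − (1190) = −674 + D
Setting this equal to +287 kJ gives D = 961 kJ/mol.

D(N≡N) ≈ 961 kJ/mol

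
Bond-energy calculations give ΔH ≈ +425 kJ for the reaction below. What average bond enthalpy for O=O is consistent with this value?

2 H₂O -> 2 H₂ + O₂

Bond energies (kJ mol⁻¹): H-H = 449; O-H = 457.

Let D be the O=O bond energy.
Σ(broken) = 4×457 = 1828
Σ(formed) = 2×449 + 1×D = 898 + D
ΔH = Σ(broken) − Σ(formed) = (1828) − (898 + D) = +930 − D
Setting this equal to +425 kJ gives D = 505 kJ/mol.

D(O=O) ≈ 505 kJ/mol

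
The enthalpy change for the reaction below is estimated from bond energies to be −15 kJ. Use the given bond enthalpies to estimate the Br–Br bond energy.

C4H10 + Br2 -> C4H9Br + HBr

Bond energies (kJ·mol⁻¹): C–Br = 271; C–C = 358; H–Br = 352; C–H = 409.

Let D be the Br–Br bond energy.
Σ(broken) = 1×D + 3×358 + 10×409 = 5164 + D
Σ(formed) = 1×271 + 3×358 + 9×409 + 1×352 = 5378
ΔH = Σ(broken) − Σ(formed) = (5164 + D) − (5378) = −214 + D
Setting this equal to −15 kJ gives D = 199 kJ/mol.

D(Br–Br) ≈ 199 kJ/mol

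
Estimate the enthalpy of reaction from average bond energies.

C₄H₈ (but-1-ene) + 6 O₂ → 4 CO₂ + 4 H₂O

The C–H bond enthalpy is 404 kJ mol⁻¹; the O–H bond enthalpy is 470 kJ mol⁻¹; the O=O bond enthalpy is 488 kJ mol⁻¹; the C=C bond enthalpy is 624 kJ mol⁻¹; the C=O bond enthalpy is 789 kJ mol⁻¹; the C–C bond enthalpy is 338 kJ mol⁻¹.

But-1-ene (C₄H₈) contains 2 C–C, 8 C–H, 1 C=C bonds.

Bonds broken (reactants):
  C–C: 2 × 338 = 676
  C–H: 8 × 404 = 3232
  C=C: 1 × 624 = 624
  O=O: 6 × 488 = 2928
  Σ(broken) = 7460 kJ
Bonds formed (products):
  C=O: 8 × 789 = 6312
  O–H: 8 × 470 = 3760
  Σ(formed) = 10072 kJ
ΔH = Σ(broken) − Σ(formed) = 7460 − 10072 = −2612 kJ

ΔH ≈ −2612 kJ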